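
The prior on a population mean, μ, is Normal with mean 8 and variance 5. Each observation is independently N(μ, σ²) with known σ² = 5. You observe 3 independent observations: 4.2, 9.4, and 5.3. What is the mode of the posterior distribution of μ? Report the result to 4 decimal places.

μ̂_MAP = 6.7250

n = 3; x̄ = (4.2 + 9.4 + 5.3)/3 = 18.9/3 = 6.3.
For a Normal prior and Normal likelihood with known variance, the posterior is Normal; its mode equals its mean, the precision-weighted average.
Prior precision 1/σ₀² = 1/5 = 0.2; data precision n/σ² = 3/5 = 0.6.
μ̂ = (0.2·8 + 0.6·6.3) / (0.2 + 0.6) = 5.38/0.8 = 6.7250.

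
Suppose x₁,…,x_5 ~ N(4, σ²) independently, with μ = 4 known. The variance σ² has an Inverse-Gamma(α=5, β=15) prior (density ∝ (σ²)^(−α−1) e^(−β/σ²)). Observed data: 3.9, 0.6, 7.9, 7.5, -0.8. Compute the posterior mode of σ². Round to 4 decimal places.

σ̂²_MAP = 5.4159

Sum of squared deviations about the known mean: SS = (3.9−4)² + (0.6−4)² + (7.9−4)² + (7.5−4)² + (-0.8−4)² = 62.07.
The Normal likelihood contributes (σ²)^(−n/2) exp(−SS/(2σ²)), so the posterior is Inverse-Gamma(α + n/2, β + SS/2) = Inverse-Gamma(7.5, 46.035).
The mode of Inverse-Gamma(a, b) is b/(a+1) = 46.035/8.5 ≈ 5.4159.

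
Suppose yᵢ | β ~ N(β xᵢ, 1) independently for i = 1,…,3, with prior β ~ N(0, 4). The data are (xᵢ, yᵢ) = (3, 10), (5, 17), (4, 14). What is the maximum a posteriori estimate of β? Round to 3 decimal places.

log p(β | y) = −Σ(yᵢ − βxᵢ)²/(2·1) − β²/(2·4) + const.
Setting the derivative to zero: Σxᵢ(yᵢ − βxᵢ)/1 − β/4 = 0, so β = Σxᵢyᵢ / (Σxᵢ² + σ²/τ²).
Σxᵢyᵢ = 3·10 + 5·17 + 4·14 = 171; Σxᵢ² = 50; σ²/τ² = 0.25.
β̂_MAP = 171 / (50 + 0.25) = 171/50.25 ≈ 3.403.

β̂_MAP = 3.403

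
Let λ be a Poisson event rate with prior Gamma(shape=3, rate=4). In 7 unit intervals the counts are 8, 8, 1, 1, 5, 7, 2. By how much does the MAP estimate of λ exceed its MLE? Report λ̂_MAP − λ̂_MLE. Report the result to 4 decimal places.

MAP − MLE = -1.4805

Σxᵢ = 32. Posterior is Gamma(35, 11); MAP = (35−1)/11 = 34/11 ≈ 3.09091.
MLE = x̄ = 32/7 ≈ 4.57143.
Difference = 34/11 − 32/7 = -114/77 ≈ -1.4805.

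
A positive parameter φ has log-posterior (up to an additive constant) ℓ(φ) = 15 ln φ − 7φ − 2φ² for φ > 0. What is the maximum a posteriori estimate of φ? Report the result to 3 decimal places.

φ̂_MAP = 1.250

ℓ'(φ) = 15/φ − 7 − 4φ. Setting this to zero and multiplying by φ: 4φ² + 7φ − 15 = 0.
φ = (−7 + √(7² + 4·4·15)) / (2·4) = (−7 + √289) / 8 = (−7 + 17)/8 = 5/4.
ℓ''(φ) = −15/φ² − 4 < 0, confirming a maximum.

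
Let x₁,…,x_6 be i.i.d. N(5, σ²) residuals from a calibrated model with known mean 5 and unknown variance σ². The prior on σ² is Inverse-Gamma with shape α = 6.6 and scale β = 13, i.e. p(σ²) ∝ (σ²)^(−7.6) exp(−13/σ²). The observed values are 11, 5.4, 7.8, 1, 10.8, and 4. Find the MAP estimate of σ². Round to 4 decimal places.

σ̂²_MAP = 5.6906

Sum of squared deviations about the known mean: SS = (11−5)² + (5.4−5)² + (7.8−5)² + (1−5)² + (10.8−5)² + (4−5)² = 94.64.
The Normal likelihood contributes (σ²)^(−n/2) exp(−SS/(2σ²)), so the posterior is Inverse-Gamma(α + n/2, β + SS/2) = Inverse-Gamma(9.6, 60.32).
The mode of Inverse-Gamma(a, b) is b/(a+1) = 60.32/10.6 ≈ 5.6906.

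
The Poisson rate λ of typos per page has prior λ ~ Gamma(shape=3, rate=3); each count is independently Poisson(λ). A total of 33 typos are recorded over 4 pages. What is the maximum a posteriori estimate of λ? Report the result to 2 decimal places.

λ̂_MAP = 5.00

Σxᵢ = 33, n = 4.
Posterior ∝ λ^2e^(−3λ) · λ^33e^(−4λ) = λ^35e^(−7λ), i.e. Gamma(shape=36, rate=7).
The mode of a Gamma(a, b) with a ≥ 1 (shape–rate) is (a−1)/b = 35/7 ≈ 5.00.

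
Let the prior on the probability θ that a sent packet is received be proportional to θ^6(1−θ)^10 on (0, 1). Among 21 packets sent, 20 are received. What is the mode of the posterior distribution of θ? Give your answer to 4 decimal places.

θ̂_MAP = 0.7027

The prior density ∝ θ^6(1−θ)^10 is the kernel of Beta(7, 11).
Data: 20 successes in 21 trials. The binomial likelihood contributes θ^20(1−θ)^1, so the posterior is Beta(7+20, 11+1) = Beta(27, 12).
For Beta(a, b) with a, b > 1 the mode is (a−1)/(a+b−2) = 26/37 ≈ 0.7027.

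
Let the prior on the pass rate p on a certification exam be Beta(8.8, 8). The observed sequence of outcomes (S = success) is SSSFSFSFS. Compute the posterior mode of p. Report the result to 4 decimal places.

p̂_MAP = 0.5798

Prior: Beta(8.8, 8).
Data: 6 successes in 9 trials (from the sequence). The binomial likelihood contributes p^6(1−p)^3, so the posterior is Beta(8.8+6, 8+3) = Beta(14.8, 11).
For Beta(a, b) with a, b > 1 the mode is (a−1)/(a+b−2) = 13.8/23.8 ≈ 0.5798.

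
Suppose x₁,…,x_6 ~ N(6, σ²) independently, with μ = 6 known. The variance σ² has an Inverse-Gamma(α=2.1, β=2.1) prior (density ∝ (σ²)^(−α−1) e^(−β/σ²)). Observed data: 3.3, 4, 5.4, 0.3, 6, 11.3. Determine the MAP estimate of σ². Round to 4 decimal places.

σ̂²_MAP = 6.2648

Sum of squared deviations about the known mean: SS = (3.3−6)² + (4−6)² + (5.4−6)² + (0.3−6)² + (6−6)² + (11.3−6)² = 72.23.
The Normal likelihood contributes (σ²)^(−n/2) exp(−SS/(2σ²)), so the posterior is Inverse-Gamma(α + n/2, β + SS/2) = Inverse-Gamma(5.1, 38.215).
The mode of Inverse-Gamma(a, b) is b/(a+1) = 38.215/6.1 ≈ 6.2648.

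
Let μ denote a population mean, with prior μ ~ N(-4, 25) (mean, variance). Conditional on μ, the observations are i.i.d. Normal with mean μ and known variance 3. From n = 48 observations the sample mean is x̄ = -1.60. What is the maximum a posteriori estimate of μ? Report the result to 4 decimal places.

μ̂_MAP = -1.6060

n = 48, x̄ = -1.60.
For a Normal prior and Normal likelihood with known variance, the posterior is Normal; its mode equals its mean, the precision-weighted average.
Prior precision 1/σ₀² = 1/25 = 0.04; data precision n/σ² = 48/3 = 16.
μ̂ = (0.04·(-4) + 16·(-1.6)) / (0.04 + 16) = (-25.76)/16.04 = -644/401 ≈ -1.6060.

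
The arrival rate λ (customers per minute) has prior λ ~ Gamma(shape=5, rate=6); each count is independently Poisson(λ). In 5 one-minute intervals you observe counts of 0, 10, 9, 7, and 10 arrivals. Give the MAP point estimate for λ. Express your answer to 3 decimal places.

λ̂_MAP = 3.636

Σxᵢ = 0+10+9+7+10 = 36, with n = 5.
Posterior ∝ λ^4e^(−6λ) · λ^36e^(−5λ) = λ^40e^(−11λ), i.e. Gamma(shape=41, rate=11).
The mode of a Gamma(a, b) with a ≥ 1 (shape–rate) is (a−1)/b = 40/11 ≈ 3.636.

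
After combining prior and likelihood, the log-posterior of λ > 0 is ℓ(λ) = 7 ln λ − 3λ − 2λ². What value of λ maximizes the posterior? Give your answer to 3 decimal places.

λ̂_MAP = 1.000

ℓ'(λ) = 7/λ − 3 − 4λ. Setting this to zero and multiplying by λ: 4λ² + 3λ − 7 = 0.
λ = (−3 + √(3² + 4·4·7)) / (2·4) = (−3 + √121) / 8 = (−3 + 11)/8 = 1.
ℓ''(λ) = −7/λ² − 4 < 0, confirming a maximum.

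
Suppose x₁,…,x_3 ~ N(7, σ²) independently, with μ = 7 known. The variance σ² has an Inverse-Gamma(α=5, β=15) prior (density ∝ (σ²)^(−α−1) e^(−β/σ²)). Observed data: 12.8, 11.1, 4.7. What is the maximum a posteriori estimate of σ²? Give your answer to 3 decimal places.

Sum of squared deviations about the known mean: SS = (12.8−7)² + (11.1−7)² + (4.7−7)² = 55.74.
The Normal likelihood contributes (σ²)^(−n/2) exp(−SS/(2σ²)), so the posterior is Inverse-Gamma(α + n/2, β + SS/2) = Inverse-Gamma(6.5, 42.87).
The mode of Inverse-Gamma(a, b) is b/(a+1) = 42.87/7.5 ≈ 5.716.

σ̂²_MAP = 5.716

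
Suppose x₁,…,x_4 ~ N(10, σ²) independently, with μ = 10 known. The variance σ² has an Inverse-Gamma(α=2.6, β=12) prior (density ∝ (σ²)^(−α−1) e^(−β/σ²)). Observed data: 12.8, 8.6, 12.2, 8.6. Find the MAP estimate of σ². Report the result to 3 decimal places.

σ̂²_MAP = 3.625

Sum of squared deviations about the known mean: SS = (12.8−10)² + (8.6−10)² + (12.2−10)² + (8.6−10)² = 16.6.
The Normal likelihood contributes (σ²)^(−n/2) exp(−SS/(2σ²)), so the posterior is Inverse-Gamma(α + n/2, β + SS/2) = Inverse-Gamma(4.6, 20.3).
The mode of Inverse-Gamma(a, b) is b/(a+1) = 20.3/5.6 ≈ 3.625.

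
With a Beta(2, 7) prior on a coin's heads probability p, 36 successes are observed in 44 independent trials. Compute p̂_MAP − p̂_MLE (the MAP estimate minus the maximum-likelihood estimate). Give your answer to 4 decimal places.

MAP − MLE = -0.0927

Posterior is Beta(38, 15); MAP = (38−1)/(53−2) = 37/51 ≈ 0.72549.
MLE ignores the prior: p̂_MLE = k/n = 36/44 ≈ 0.81818.
Difference = 37/51 − 36/44 = -52/561 ≈ -0.0927.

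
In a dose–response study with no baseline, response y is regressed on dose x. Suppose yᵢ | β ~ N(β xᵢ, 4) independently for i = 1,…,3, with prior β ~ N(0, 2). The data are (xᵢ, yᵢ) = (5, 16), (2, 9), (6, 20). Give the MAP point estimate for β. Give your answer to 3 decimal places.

β̂_MAP = 3.254

log p(β | y) = −Σ(yᵢ − βxᵢ)²/(2·4) − β²/(2·2) + const.
Setting the derivative to zero: Σxᵢ(yᵢ − βxᵢ)/4 − β/2 = 0, so β = Σxᵢyᵢ / (Σxᵢ² + σ²/τ²).
Σxᵢyᵢ = 5·16 + 2·9 + 6·20 = 218; Σxᵢ² = 65; σ²/τ² = 2.
β̂_MAP = 218 / (65 + 2) = 218/67 ≈ 3.254.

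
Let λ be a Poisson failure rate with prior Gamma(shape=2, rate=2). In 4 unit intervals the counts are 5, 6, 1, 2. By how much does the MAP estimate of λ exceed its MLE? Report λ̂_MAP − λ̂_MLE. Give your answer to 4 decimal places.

MAP − MLE = -1.0000

Σxᵢ = 14. Posterior is Gamma(16, 6); MAP = (16−1)/6 = 15/6 ≈ 2.50000.
MLE = x̄ = 14/4 ≈ 3.50000.
Difference = 15/6 − 14/4 = -1 ≈ -1.0000.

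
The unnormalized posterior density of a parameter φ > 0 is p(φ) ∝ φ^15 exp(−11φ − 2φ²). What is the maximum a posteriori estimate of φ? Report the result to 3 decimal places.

ℓ'(φ) = 15/φ − 11 − 4φ. Setting this to zero and multiplying by φ: 4φ² + 11φ − 15 = 0.
φ = (−11 + √(11² + 4·4·15)) / (2·4) = (−11 + √361) / 8 = (−11 + 19)/8 = 1.
ℓ''(φ) = −15/φ² − 4 < 0, confirming a maximum.

φ̂_MAP = 1.000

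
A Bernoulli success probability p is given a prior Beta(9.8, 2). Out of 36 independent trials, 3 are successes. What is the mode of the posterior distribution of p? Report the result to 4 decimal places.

p̂_MAP = 0.2576

Prior: Beta(9.8, 2).
Data: 3 successes in 36 trials. The binomial likelihood contributes p^3(1−p)^33, so the posterior is Beta(9.8+3, 2+33) = Beta(12.8, 35).
For Beta(a, b) with a, b > 1 the mode is (a−1)/(a+b−2) = 11.8/45.8 ≈ 0.2576.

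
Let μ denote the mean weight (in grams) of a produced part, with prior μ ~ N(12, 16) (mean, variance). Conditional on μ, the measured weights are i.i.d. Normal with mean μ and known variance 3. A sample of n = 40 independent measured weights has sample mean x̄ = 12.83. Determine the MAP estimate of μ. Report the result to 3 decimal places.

μ̂_MAP = 12.826

n = 40, x̄ = 12.83.
For a Normal prior and Normal likelihood with known variance, the posterior is Normal; its mode equals its mean, the precision-weighted average.
Prior precision 1/σ₀² = 1/16 = 0.0625; data precision n/σ² = 40/3.
μ̂ = (0.0625·12 + (40/3)·12.83) / (0.0625 + 40/3) = (10309/60)/(643/48) = 41236/3215 ≈ 12.826.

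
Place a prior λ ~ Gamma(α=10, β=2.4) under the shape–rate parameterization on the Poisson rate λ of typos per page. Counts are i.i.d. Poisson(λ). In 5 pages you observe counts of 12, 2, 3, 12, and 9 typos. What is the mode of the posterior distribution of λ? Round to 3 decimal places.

λ̂_MAP = 6.351

Σxᵢ = 12+2+3+12+9 = 38, with n = 5.
Posterior ∝ λ^9e^(−2.4λ) · λ^38e^(−5λ) = λ^47e^(−7.4λ), i.e. Gamma(shape=48, rate=7.4).
The mode of a Gamma(a, b) with a ≥ 1 (shape–rate) is (a−1)/b = 47/7.4 ≈ 6.351.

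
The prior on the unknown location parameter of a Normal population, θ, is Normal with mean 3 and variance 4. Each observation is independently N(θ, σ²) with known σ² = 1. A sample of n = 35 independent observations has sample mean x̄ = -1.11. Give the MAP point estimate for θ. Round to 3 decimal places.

θ̂_MAP = -1.081

n = 35, x̄ = -1.11.
For a Normal prior and Normal likelihood with known variance, the posterior is Normal; its mode equals its mean, the precision-weighted average.
Prior precision 1/σ₀² = 1/4 = 0.25; data precision n/σ² = 35/1 = 35.
θ̂ = (0.25·3 + 35·(-1.11)) / (0.25 + 35) = (-38.1)/35.25 = -254/235 ≈ -1.081.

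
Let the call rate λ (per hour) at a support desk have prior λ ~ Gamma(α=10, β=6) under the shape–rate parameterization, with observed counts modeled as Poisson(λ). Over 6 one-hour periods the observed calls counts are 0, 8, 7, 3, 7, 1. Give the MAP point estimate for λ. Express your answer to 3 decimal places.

Σxᵢ = 0+8+7+3+7+1 = 26, with n = 6.
Posterior ∝ λ^9e^(−6λ) · λ^26e^(−6λ) = λ^35e^(−12λ), i.e. Gamma(shape=36, rate=12).
The mode of a Gamma(a, b) with a ≥ 1 (shape–rate) is (a−1)/b = 35/12 ≈ 2.917.

λ̂_MAP = 2.917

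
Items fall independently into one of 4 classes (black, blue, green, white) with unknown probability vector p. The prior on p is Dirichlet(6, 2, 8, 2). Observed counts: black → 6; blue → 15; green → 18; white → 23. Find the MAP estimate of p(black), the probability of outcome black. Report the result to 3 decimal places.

MAP estimate of p(black) = 0.145

The posterior is Dirichlet(αᵢ + nᵢ) = Dirichlet(12, 17, 26, 25).
For a Dirichlet(a₁,…,a_K) with all aᵢ > 1, the mode has j-th component (aⱼ − 1)/(Σaᵢ − K).
Here Σaᵢ = 80 and K = 4, so p(black) = (12 − 1)/(80 − 4) = 11/76 ≈ 0.145.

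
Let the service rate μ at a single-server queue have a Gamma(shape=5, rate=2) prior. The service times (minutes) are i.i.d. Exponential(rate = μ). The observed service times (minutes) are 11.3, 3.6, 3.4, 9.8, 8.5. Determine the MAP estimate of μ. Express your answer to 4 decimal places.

The Exponential(rate=μ) likelihood is ∝ μ^n e^(−μΣtᵢ). Here n = 5 and Σtᵢ = 11.3 + 3.6 + 3.4 + 9.8 + 8.5 = 36.6.
Posterior ∝ μ^4e^(−2μ) · μ^5e^(−36.6μ) = μ^9e^(−38.6μ), i.e. Gamma(10, 38.6).
Mode = (a−1)/b = 9/38.6 ≈ 0.2332.

μ̂_MAP = 0.2332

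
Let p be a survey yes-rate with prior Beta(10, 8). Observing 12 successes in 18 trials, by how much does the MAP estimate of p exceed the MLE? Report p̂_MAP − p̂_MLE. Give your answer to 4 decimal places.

Posterior is Beta(22, 14); MAP = (22−1)/(36−2) = 21/34 ≈ 0.61765.
MLE ignores the prior: p̂_MLE = k/n = 12/18 ≈ 0.66667.
Difference = 21/34 − 12/18 = -5/102 ≈ -0.0490.

MAP − MLE = -0.0490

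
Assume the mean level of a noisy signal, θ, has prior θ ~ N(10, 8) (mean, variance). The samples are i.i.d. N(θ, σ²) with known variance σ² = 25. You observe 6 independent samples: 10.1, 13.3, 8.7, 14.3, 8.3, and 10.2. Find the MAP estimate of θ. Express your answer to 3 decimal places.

n = 6; x̄ = (10.1 + 13.3 + 8.7 + 14.3 + 8.3 + 10.2)/6 = 64.9/6 = 649/60 ≈ 10.8167.
For a Normal prior and Normal likelihood with known variance, the posterior is Normal; its mode equals its mean, the precision-weighted average.
Prior precision 1/σ₀² = 1/8 = 0.125; data precision n/σ² = 6/25 = 0.24.
θ̂ = (0.125·10 + 0.24·(649/60)) / (0.125 + 0.24) = 3.846/0.365 = 3846/365 ≈ 10.537.

θ̂_MAP = 10.537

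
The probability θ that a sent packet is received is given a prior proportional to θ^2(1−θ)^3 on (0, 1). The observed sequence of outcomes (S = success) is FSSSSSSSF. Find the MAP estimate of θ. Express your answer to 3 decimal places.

θ̂_MAP = 0.643

The prior density ∝ θ^2(1−θ)^3 is the kernel of Beta(3, 4).
Data: 7 successes in 9 trials (from the sequence). The binomial likelihood contributes θ^7(1−θ)^2, so the posterior is Beta(3+7, 4+2) = Beta(10, 6).
For Beta(a, b) with a, b > 1 the mode is (a−1)/(a+b−2) = 9/14 ≈ 0.643.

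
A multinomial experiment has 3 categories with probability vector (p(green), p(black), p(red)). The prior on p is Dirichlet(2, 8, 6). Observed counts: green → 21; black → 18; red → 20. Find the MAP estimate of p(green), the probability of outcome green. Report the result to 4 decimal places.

MAP estimate of p(green) = 0.3056

The posterior is Dirichlet(αᵢ + nᵢ) = Dirichlet(23, 26, 26).
For a Dirichlet(a₁,…,a_K) with all aᵢ > 1, the mode has j-th component (aⱼ − 1)/(Σaᵢ − K).
Here Σaᵢ = 75 and K = 3, so p(green) = (23 − 1)/(75 − 3) = 22/72 ≈ 0.3056.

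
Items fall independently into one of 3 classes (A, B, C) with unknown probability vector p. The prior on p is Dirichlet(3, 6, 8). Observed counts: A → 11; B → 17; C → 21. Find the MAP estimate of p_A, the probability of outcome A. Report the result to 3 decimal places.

MAP estimate of p_A = 0.206

The posterior is Dirichlet(αᵢ + nᵢ) = Dirichlet(14, 23, 29).
For a Dirichlet(a₁,…,a_K) with all aᵢ > 1, the mode has j-th component (aⱼ − 1)/(Σaᵢ − K).
Here Σaᵢ = 66 and K = 3, so p_A = (14 − 1)/(66 − 3) = 13/63 ≈ 0.206.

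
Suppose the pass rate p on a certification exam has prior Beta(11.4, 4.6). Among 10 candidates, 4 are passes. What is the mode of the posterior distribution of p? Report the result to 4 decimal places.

p̂_MAP = 0.6000

Prior: Beta(11.4, 4.6).
Data: 4 successes in 10 trials. The binomial likelihood contributes p^4(1−p)^6, so the posterior is Beta(11.4+4, 4.6+6) = Beta(15.4, 10.6).
For Beta(a, b) with a, b > 1 the mode is (a−1)/(a+b−2) = 14.4/24 ≈ 0.6000.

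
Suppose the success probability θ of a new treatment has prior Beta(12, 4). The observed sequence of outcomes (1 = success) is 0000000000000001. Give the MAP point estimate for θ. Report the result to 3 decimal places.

Prior: Beta(12, 4).
Data: 1 success in 16 trials (from the sequence). The binomial likelihood contributes θ(1−θ)^15, so the posterior is Beta(12+1, 4+15) = Beta(13, 19).
For Beta(a, b) with a, b > 1 the mode is (a−1)/(a+b−2) = 12/30 ≈ 0.400.

θ̂_MAP = 0.400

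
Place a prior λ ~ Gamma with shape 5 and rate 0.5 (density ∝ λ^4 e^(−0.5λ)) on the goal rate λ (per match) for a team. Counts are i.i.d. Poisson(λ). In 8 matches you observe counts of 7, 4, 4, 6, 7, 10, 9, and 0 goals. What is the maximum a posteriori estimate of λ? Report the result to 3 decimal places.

λ̂_MAP = 6.000

Σxᵢ = 7+4+4+6+7+10+9+0 = 47, with n = 8.
Posterior ∝ λ^4e^(−0.5λ) · λ^47e^(−8λ) = λ^51e^(−8.5λ), i.e. Gamma(shape=52, rate=8.5).
The mode of a Gamma(a, b) with a ≥ 1 (shape–rate) is (a−1)/b = 51/8.5 ≈ 6.000.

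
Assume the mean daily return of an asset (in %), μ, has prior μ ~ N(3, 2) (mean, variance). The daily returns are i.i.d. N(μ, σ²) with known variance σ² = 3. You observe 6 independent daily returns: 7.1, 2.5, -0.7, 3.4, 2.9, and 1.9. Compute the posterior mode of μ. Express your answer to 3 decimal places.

μ̂_MAP = 2.880

n = 6; x̄ = (7.1 + 2.5 + (-0.7) + 3.4 + 2.9 + 1.9)/6 = 17.1/6 = 2.85.
For a Normal prior and Normal likelihood with known variance, the posterior is Normal; its mode equals its mean, the precision-weighted average.
Prior precision 1/σ₀² = 1/2 = 0.5; data precision n/σ² = 6/3 = 2.
μ̂ = (0.5·3 + 2·2.85) / (0.5 + 2) = 7.2/2.5 = 2.880.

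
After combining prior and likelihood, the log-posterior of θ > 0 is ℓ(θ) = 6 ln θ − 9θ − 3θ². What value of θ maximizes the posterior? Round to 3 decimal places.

ℓ'(θ) = 6/θ − 9 − 6θ. Setting this to zero and multiplying by θ: 6θ² + 9θ − 6 = 0.
θ = (−9 + √(9² + 4·6·6)) / (2·6) = (−9 + √225) / 12 = (−9 + 15)/12 = 1/2.
ℓ''(θ) = −6/θ² − 6 < 0, confirming a maximum.

θ̂_MAP = 0.500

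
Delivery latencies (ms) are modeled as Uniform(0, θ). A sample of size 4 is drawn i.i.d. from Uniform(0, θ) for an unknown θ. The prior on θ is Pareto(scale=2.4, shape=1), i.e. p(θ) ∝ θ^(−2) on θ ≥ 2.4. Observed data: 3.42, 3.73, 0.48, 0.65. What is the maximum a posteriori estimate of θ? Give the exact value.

The Uniform(0, θ) likelihood is θ^(−n) for θ ≥ max(xᵢ), zero otherwise. Here max(xᵢ) = 3.73.
Posterior ∝ θ^(−2) · θ^(−4) = θ^(−6) on θ ≥ max(2.4, 3.73) = 3.73.
This density is strictly decreasing in θ, so the posterior mode lies at the lower boundary of the support.

θ̂_MAP = 3.73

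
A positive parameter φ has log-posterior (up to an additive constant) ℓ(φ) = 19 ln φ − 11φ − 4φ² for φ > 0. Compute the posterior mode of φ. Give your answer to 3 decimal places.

ℓ'(φ) = 19/φ − 11 − 8φ. Setting this to zero and multiplying by φ: 8φ² + 11φ − 19 = 0.
φ = (−11 + √(11² + 4·8·19)) / (2·8) = (−11 + √729) / 16 = (−11 + 27)/16 = 1.
ℓ''(φ) = −19/φ² − 8 < 0, confirming a maximum.

φ̂_MAP = 1.000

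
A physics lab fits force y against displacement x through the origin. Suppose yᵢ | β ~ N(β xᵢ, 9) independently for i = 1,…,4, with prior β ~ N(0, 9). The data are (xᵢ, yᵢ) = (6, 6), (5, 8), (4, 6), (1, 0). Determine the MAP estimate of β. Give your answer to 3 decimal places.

log p(β | y) = −Σ(yᵢ − βxᵢ)²/(2·9) − β²/(2·9) + const.
Setting the derivative to zero: Σxᵢ(yᵢ − βxᵢ)/9 − β/9 = 0, so β = Σxᵢyᵢ / (Σxᵢ² + σ²/τ²).
Σxᵢyᵢ = 6·6 + 5·8 + 4·6 + 1·0 = 100; Σxᵢ² = 78; σ²/τ² = 1.
β̂_MAP = 100 / (78 + 1) = 100/79 ≈ 1.266.

β̂_MAP = 1.266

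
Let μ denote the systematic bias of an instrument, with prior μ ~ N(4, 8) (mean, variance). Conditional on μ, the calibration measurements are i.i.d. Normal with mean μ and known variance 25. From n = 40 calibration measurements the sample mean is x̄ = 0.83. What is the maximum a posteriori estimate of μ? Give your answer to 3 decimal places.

μ̂_MAP = 1.060

n = 40, x̄ = 0.83.
For a Normal prior and Normal likelihood with known variance, the posterior is Normal; its mode equals its mean, the precision-weighted average.
Prior precision 1/σ₀² = 1/8 = 0.125; data precision n/σ² = 40/25 = 1.6.
μ̂ = (0.125·4 + 1.6·0.83) / (0.125 + 1.6) = 1.828/1.725 = 1828/1725 ≈ 1.060.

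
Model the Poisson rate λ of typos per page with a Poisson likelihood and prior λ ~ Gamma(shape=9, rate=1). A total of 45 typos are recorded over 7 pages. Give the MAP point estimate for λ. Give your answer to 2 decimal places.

λ̂_MAP = 6.63

Σxᵢ = 45, n = 7.
Posterior ∝ λ^8e^(−1λ) · λ^45e^(−7λ) = λ^53e^(−8λ), i.e. Gamma(shape=54, rate=8).
The mode of a Gamma(a, b) with a ≥ 1 (shape–rate) is (a−1)/b = 53/8 ≈ 6.63.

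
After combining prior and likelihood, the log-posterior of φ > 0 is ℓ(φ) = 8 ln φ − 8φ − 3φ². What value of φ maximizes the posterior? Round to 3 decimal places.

φ̂_MAP = 0.667

ℓ'(φ) = 8/φ − 8 − 6φ. Setting this to zero and multiplying by φ: 6φ² + 8φ − 8 = 0.
φ = (−8 + √(8² + 4·6·8)) / (2·6) = (−8 + √256) / 12 = (−8 + 16)/12 = 2/3.
ℓ''(φ) = −8/φ² − 6 < 0, confirming a maximum.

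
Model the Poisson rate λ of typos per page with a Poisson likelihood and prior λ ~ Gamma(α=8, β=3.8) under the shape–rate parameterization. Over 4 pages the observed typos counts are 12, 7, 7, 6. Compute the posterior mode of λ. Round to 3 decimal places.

λ̂_MAP = 5.000

Σxᵢ = 12+7+7+6 = 32, with n = 4.
Posterior ∝ λ^7e^(−3.8λ) · λ^32e^(−4λ) = λ^39e^(−7.8λ), i.e. Gamma(shape=40, rate=7.8).
The mode of a Gamma(a, b) with a ≥ 1 (shape–rate) is (a−1)/b = 39/7.8 ≈ 5.000.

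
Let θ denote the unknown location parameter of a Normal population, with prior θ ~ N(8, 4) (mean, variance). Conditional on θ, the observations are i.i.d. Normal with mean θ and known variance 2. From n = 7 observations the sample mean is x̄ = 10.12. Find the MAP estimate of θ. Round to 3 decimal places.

n = 7, x̄ = 10.12.
For a Normal prior and Normal likelihood with known variance, the posterior is Normal; its mode equals its mean, the precision-weighted average.
Prior precision 1/σ₀² = 1/4 = 0.25; data precision n/σ² = 7/2 = 3.5.
θ̂ = (0.25·8 + 3.5·10.12) / (0.25 + 3.5) = 37.42/3.75 = 3742/375 ≈ 9.979.

θ̂_MAP = 9.979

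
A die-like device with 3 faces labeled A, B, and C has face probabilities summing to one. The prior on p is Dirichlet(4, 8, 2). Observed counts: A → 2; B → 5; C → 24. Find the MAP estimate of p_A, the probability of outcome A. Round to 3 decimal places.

MAP estimate of p_A = 0.119

The posterior is Dirichlet(αᵢ + nᵢ) = Dirichlet(6, 13, 26).
For a Dirichlet(a₁,…,a_K) with all aᵢ > 1, the mode has j-th component (aⱼ − 1)/(Σaᵢ − K).
Here Σaᵢ = 45 and K = 3, so p_A = (6 − 1)/(45 − 3) = 5/42 ≈ 0.119.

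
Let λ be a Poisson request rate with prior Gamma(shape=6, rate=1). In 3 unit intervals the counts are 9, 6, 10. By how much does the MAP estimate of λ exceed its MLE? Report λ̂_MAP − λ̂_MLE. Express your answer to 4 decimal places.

Σxᵢ = 25. Posterior is Gamma(31, 4); MAP = (31−1)/4 = 30/4 ≈ 7.50000.
MLE = x̄ = 25/3 ≈ 8.33333.
Difference = 30/4 − 25/3 = -5/6 ≈ -0.8333.

MAP − MLE = -0.8333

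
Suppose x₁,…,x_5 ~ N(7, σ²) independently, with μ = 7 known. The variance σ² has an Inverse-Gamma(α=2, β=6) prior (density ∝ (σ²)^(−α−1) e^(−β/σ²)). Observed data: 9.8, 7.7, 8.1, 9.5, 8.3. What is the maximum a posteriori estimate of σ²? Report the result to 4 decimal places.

σ̂²_MAP = 2.6800

Sum of squared deviations about the known mean: SS = (9.8−7)² + (7.7−7)² + (8.1−7)² + (9.5−7)² + (8.3−7)² = 17.48.
The Normal likelihood contributes (σ²)^(−n/2) exp(−SS/(2σ²)), so the posterior is Inverse-Gamma(α + n/2, β + SS/2) = Inverse-Gamma(4.5, 14.74).
The mode of Inverse-Gamma(a, b) is b/(a+1) = 14.74/5.5 ≈ 2.6800.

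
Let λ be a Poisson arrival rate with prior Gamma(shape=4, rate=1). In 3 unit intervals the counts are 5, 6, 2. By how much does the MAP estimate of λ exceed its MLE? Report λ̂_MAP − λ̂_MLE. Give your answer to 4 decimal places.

Σxᵢ = 13. Posterior is Gamma(17, 4); MAP = (17−1)/4 = 16/4 ≈ 4.00000.
MLE = x̄ = 13/3 ≈ 4.33333.
Difference = 16/4 − 13/3 = -1/3 ≈ -0.3333.

MAP − MLE = -0.3333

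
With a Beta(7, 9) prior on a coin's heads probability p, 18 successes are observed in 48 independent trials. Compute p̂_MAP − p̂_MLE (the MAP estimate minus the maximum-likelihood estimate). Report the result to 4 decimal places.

MAP − MLE = 0.0121

Posterior is Beta(25, 39); MAP = (25−1)/(64−2) = 24/62 ≈ 0.38710.
MLE ignores the prior: p̂_MLE = k/n = 18/48 ≈ 0.37500.
Difference = 24/62 − 18/48 = 3/248 ≈ 0.0121.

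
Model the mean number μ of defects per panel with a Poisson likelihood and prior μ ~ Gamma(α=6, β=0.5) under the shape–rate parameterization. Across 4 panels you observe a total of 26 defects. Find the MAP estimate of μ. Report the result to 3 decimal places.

Σxᵢ = 26, n = 4.
Posterior ∝ μ^5e^(−0.5μ) · μ^26e^(−4μ) = μ^31e^(−4.5μ), i.e. Gamma(shape=32, rate=4.5).
The mode of a Gamma(a, b) with a ≥ 1 (shape–rate) is (a−1)/b = 31/4.5 ≈ 6.889.

μ̂_MAP = 6.889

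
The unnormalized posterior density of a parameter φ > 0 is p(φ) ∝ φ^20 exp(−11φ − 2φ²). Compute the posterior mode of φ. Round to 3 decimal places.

φ̂_MAP = 1.250

ℓ'(φ) = 20/φ − 11 − 4φ. Setting this to zero and multiplying by φ: 4φ² + 11φ − 20 = 0.
φ = (−11 + √(11² + 4·4·20)) / (2·4) = (−11 + √441) / 8 = (−11 + 21)/8 = 5/4.
ℓ''(φ) = −20/φ² − 4 < 0, confirming a maximum.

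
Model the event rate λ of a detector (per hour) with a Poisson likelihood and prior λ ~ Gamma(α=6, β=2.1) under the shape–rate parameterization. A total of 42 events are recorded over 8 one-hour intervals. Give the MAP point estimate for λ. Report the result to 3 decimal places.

λ̂_MAP = 4.653

Σxᵢ = 42, n = 8.
Posterior ∝ λ^5e^(−2.1λ) · λ^42e^(−8λ) = λ^47e^(−10.1λ), i.e. Gamma(shape=48, rate=10.1).
The mode of a Gamma(a, b) with a ≥ 1 (shape–rate) is (a−1)/b = 47/10.1 ≈ 4.653.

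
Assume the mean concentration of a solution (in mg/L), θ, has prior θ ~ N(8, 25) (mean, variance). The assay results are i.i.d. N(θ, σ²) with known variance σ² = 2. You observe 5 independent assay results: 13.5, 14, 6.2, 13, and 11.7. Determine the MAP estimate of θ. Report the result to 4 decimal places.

n = 5; x̄ = (13.5 + 14 + 6.2 + 13 + 11.7)/5 = 58.4/5 = 11.68.
For a Normal prior and Normal likelihood with known variance, the posterior is Normal; its mode equals its mean, the precision-weighted average.
Prior precision 1/σ₀² = 1/25 = 0.04; data precision n/σ² = 5/2 = 2.5.
θ̂ = (0.04·8 + 2.5·11.68) / (0.04 + 2.5) = 29.52/2.54 = 1476/127 ≈ 11.6220.

θ̂_MAP = 11.6220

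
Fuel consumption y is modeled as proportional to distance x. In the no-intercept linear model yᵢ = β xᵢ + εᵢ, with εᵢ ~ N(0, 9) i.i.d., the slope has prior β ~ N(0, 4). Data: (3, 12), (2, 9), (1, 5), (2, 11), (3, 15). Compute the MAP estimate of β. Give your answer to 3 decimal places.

β̂_MAP = 4.308

log p(β | y) = −Σ(yᵢ − βxᵢ)²/(2·9) − β²/(2·4) + const.
Setting the derivative to zero: Σxᵢ(yᵢ − βxᵢ)/9 − β/4 = 0, so β = Σxᵢyᵢ / (Σxᵢ² + σ²/τ²).
Σxᵢyᵢ = 3·12 + 2·9 + 1·5 + 2·11 + 3·15 = 126; Σxᵢ² = 27; σ²/τ² = 2.25.
β̂_MAP = 126 / (27 + 2.25) = 126/29.25 ≈ 4.308.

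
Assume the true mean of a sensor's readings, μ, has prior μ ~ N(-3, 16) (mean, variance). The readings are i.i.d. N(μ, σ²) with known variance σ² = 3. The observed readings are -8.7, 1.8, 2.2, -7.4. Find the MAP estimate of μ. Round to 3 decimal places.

μ̂_MAP = -3.024

n = 4; x̄ = ((-8.7) + 1.8 + 2.2 + (-7.4))/4 = -12.1/4 = -3.025.
For a Normal prior and Normal likelihood with known variance, the posterior is Normal; its mode equals its mean, the precision-weighted average.
Prior precision 1/σ₀² = 1/16 = 0.0625; data precision n/σ² = 4/3.
μ̂ = (0.0625·(-3) + (4/3)·(-3.025)) / (0.0625 + 4/3) = (-1013/240)/(67/48) = -1013/335 ≈ -3.024.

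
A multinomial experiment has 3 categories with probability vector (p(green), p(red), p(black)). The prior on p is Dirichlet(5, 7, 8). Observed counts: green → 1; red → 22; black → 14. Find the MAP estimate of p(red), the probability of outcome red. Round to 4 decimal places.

MAP estimate of p(red) = 0.5185

The posterior is Dirichlet(αᵢ + nᵢ) = Dirichlet(6, 29, 22).
For a Dirichlet(a₁,…,a_K) with all aᵢ > 1, the mode has j-th component (aⱼ − 1)/(Σaᵢ − K).
Here Σaᵢ = 57 and K = 3, so p(red) = (29 − 1)/(57 − 3) = 28/54 ≈ 0.5185.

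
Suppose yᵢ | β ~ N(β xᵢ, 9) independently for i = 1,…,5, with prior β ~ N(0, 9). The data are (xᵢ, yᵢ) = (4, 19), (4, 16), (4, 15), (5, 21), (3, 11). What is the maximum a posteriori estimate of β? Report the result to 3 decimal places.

log p(β | y) = −Σ(yᵢ − βxᵢ)²/(2·9) − β²/(2·9) + const.
Setting the derivative to zero: Σxᵢ(yᵢ − βxᵢ)/9 − β/9 = 0, so β = Σxᵢyᵢ / (Σxᵢ² + σ²/τ²).
Σxᵢyᵢ = 4·19 + 4·16 + 4·15 + 5·21 + 3·11 = 338; Σxᵢ² = 82; σ²/τ² = 1.
β̂_MAP = 338 / (82 + 1) = 338/83 ≈ 4.072.

β̂_MAP = 4.072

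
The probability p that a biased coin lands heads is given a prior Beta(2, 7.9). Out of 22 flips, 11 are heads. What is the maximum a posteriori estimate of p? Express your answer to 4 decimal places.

p̂_MAP = 0.4013

Prior: Beta(2, 7.9).
Data: 11 successes in 22 trials. The binomial likelihood contributes p^11(1−p)^11, so the posterior is Beta(2+11, 7.9+11) = Beta(13, 18.9).
For Beta(a, b) with a, b > 1 the mode is (a−1)/(a+b−2) = 12/29.9 ≈ 0.4013.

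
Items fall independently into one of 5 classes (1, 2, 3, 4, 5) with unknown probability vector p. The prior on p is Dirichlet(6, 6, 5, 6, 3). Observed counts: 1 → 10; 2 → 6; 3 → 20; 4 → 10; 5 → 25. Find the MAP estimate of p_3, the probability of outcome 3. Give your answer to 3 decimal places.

MAP estimate: 0.261

The posterior is Dirichlet(αᵢ + nᵢ) = Dirichlet(16, 12, 25, 16, 28).
For a Dirichlet(a₁,…,a_K) with all aᵢ > 1, the mode has j-th component (aⱼ − 1)/(Σaᵢ − K).
Here Σaᵢ = 97 and K = 5, so p_3 = (25 − 1)/(97 − 5) = 24/92 ≈ 0.261.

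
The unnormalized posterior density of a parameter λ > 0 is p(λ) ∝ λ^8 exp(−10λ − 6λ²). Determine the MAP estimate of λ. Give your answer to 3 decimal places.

ℓ'(λ) = 8/λ − 10 − 12λ. Setting this to zero and multiplying by λ: 12λ² + 10λ − 8 = 0.
λ = (−10 + √(10² + 4·12·8)) / (2·12) = (−10 + √484) / 24 = (−10 + 22)/24 = 1/2.
ℓ''(λ) = −8/λ² − 12 < 0, confirming a maximum.

λ̂_MAP = 0.500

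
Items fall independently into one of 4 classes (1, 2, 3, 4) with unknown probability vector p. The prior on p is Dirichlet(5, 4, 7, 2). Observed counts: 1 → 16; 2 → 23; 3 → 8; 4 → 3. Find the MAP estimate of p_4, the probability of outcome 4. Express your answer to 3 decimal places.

MAP estimate: 0.063

The posterior is Dirichlet(αᵢ + nᵢ) = Dirichlet(21, 27, 15, 5).
For a Dirichlet(a₁,…,a_K) with all aᵢ > 1, the mode has j-th component (aⱼ − 1)/(Σaᵢ − K).
Here Σaᵢ = 68 and K = 4, so p_4 = (5 − 1)/(68 − 4) = 4/64 ≈ 0.063.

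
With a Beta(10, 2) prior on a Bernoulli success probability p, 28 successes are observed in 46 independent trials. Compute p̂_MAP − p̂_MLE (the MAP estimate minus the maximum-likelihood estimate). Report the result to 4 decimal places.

Posterior is Beta(38, 20); MAP = (38−1)/(58−2) = 37/56 ≈ 0.66071.
MLE ignores the prior: p̂_MLE = k/n = 28/46 ≈ 0.60870.
Difference = 37/56 − 28/46 = 67/1288 ≈ 0.0520.

MAP − MLE = 0.0520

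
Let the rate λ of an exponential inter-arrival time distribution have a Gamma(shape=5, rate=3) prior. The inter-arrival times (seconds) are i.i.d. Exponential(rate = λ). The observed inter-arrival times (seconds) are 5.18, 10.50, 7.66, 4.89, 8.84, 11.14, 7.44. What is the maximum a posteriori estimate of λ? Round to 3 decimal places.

λ̂_MAP = 0.188

The Exponential(rate=λ) likelihood is ∝ λ^n e^(−λΣtᵢ). Here n = 7 and Σtᵢ = 5.18 + 10.50 + 7.66 + 4.89 + 8.84 + 11.14 + 7.44 = 55.65.
Posterior ∝ λ^4e^(−3λ) · λ^7e^(−55.65λ) = λ^11e^(−58.65λ), i.e. Gamma(12, 58.65).
Mode = (a−1)/b = 11/58.65 ≈ 0.188.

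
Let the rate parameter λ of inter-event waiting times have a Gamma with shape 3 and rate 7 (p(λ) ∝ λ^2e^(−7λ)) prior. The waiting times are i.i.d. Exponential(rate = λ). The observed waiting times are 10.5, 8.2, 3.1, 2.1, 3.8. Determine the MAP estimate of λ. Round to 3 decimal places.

λ̂_MAP = 0.202

The Exponential(rate=λ) likelihood is ∝ λ^n e^(−λΣtᵢ). Here n = 5 and Σtᵢ = 10.5 + 8.2 + 3.1 + 2.1 + 3.8 = 27.7.
Posterior ∝ λ^2e^(−7λ) · λ^5e^(−27.7λ) = λ^7e^(−34.7λ), i.e. Gamma(8, 34.7).
Mode = (a−1)/b = 7/34.7 ≈ 0.202.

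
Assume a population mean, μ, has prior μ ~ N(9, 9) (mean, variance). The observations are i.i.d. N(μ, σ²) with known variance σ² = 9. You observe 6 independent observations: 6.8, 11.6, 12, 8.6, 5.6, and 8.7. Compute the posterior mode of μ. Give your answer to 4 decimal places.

μ̂_MAP = 8.9000

n = 6; x̄ = (6.8 + 11.6 + 12 + 8.6 + 5.6 + 8.7)/6 = 53.3/6 = 533/60 ≈ 8.8833.
For a Normal prior and Normal likelihood with known variance, the posterior is Normal; its mode equals its mean, the precision-weighted average.
Prior precision 1/σ₀² = 1/9; data precision n/σ² = 6/9 = 2/3.
μ̂ = ((1/9)·9 + (2/3)·(533/60)) / (1/9 + 2/3) = (623/90)/(7/9) = 8.9000.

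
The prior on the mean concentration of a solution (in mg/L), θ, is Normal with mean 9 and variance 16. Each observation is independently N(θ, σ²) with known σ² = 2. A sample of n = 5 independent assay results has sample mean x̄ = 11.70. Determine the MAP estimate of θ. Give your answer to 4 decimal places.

n = 5, x̄ = 11.70.
For a Normal prior and Normal likelihood with known variance, the posterior is Normal; its mode equals its mean, the precision-weighted average.
Prior precision 1/σ₀² = 1/16 = 0.0625; data precision n/σ² = 5/2 = 2.5.
θ̂ = (0.0625·9 + 2.5·11.7) / (0.0625 + 2.5) = 29.8125/2.5625 = 477/41 ≈ 11.6341.

θ̂_MAP = 11.6341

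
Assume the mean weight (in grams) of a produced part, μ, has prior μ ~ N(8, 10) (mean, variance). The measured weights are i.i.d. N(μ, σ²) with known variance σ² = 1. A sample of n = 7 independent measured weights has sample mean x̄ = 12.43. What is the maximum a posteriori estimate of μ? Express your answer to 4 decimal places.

n = 7, x̄ = 12.43.
For a Normal prior and Normal likelihood with known variance, the posterior is Normal; its mode equals its mean, the precision-weighted average.
Prior precision 1/σ₀² = 1/10 = 0.1; data precision n/σ² = 7/1 = 7.
μ̂ = (0.1·8 + 7·12.43) / (0.1 + 7) = 87.81/7.1 = 8781/710 ≈ 12.3676.

μ̂_MAP = 12.3676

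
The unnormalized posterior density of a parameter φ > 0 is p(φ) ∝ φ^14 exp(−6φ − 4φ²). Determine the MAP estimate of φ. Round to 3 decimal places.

ℓ'(φ) = 14/φ − 6 − 8φ. Setting this to zero and multiplying by φ: 8φ² + 6φ − 14 = 0.
φ = (−6 + √(6² + 4·8·14)) / (2·8) = (−6 + √484) / 16 = (−6 + 22)/16 = 1.
ℓ''(φ) = −14/φ² − 8 < 0, confirming a maximum.

φ̂_MAP = 1.000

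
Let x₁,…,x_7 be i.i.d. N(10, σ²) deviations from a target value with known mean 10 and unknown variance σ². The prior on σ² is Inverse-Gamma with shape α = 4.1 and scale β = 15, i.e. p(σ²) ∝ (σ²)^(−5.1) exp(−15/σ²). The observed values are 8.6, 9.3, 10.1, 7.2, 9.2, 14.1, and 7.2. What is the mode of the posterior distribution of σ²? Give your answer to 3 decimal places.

σ̂²_MAP = 3.813

Sum of squared deviations about the known mean: SS = (8.6−10)² + (9.3−10)² + (10.1−10)² + (7.2−10)² + (9.2−10)² + (14.1−10)² + (7.2−10)² = 35.59.
The Normal likelihood contributes (σ²)^(−n/2) exp(−SS/(2σ²)), so the posterior is Inverse-Gamma(α + n/2, β + SS/2) = Inverse-Gamma(7.6, 32.795).
The mode of Inverse-Gamma(a, b) is b/(a+1) = 32.795/8.6 ≈ 3.813.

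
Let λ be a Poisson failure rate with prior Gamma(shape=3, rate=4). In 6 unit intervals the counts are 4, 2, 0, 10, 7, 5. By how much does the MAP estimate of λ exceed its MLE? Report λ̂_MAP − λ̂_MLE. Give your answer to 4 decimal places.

Σxᵢ = 28. Posterior is Gamma(31, 10); MAP = (31−1)/10 = 30/10 ≈ 3.00000.
MLE = x̄ = 28/6 ≈ 4.66667.
Difference = 30/10 − 28/6 = -5/3 ≈ -1.6667.

MAP − MLE = -1.6667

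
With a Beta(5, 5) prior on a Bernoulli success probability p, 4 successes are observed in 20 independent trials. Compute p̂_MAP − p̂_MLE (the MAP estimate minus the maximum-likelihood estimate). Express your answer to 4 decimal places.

MAP − MLE = 0.0857

Posterior is Beta(9, 21); MAP = (9−1)/(30−2) = 8/28 ≈ 0.28571.
MLE ignores the prior: p̂_MLE = k/n = 4/20 ≈ 0.20000.
Difference = 8/28 − 4/20 = 3/35 ≈ 0.0857.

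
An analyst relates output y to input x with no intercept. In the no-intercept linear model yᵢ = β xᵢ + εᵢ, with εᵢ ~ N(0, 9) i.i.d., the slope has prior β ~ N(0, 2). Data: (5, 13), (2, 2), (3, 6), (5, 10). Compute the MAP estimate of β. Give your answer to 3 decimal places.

β̂_MAP = 2.030

log p(β | y) = −Σ(yᵢ − βxᵢ)²/(2·9) − β²/(2·2) + const.
Setting the derivative to zero: Σxᵢ(yᵢ − βxᵢ)/9 − β/2 = 0, so β = Σxᵢyᵢ / (Σxᵢ² + σ²/τ²).
Σxᵢyᵢ = 5·13 + 2·2 + 3·6 + 5·10 = 137; Σxᵢ² = 63; σ²/τ² = 4.5.
β̂_MAP = 137 / (63 + 4.5) = 137/67.5 ≈ 2.030.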